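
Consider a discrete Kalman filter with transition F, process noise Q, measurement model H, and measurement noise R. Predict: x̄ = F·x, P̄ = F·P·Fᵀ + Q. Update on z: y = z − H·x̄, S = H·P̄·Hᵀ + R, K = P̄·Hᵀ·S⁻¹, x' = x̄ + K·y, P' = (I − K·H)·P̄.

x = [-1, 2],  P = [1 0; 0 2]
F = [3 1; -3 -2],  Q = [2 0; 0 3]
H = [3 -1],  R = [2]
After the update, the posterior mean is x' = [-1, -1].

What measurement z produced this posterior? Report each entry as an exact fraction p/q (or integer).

z = [-2]

x̄ = F·x = [-1, -1]
P̄ = F·P·Fᵀ + Q = [13 -13; -13 20]
S = H·P̄·Hᵀ + R = [217]
K = P̄·Hᵀ·S⁻¹ = [52/217; -59/217]
x' − x̄ = [0, 0] = K·y
y = (KᵀK)⁻¹·Kᵀ·(x' − x̄) = [0]
z = y + H·x̄ = [0] + [-2] = [-2]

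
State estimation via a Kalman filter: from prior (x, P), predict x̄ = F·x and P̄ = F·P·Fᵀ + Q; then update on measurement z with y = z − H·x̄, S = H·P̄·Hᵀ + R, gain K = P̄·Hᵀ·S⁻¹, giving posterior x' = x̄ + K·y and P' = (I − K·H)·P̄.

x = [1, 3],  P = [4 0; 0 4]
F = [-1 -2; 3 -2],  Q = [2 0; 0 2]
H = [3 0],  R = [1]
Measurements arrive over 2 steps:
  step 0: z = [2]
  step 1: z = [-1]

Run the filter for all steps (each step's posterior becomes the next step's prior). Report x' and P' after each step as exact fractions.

step 0: x̄ = F·x = [-7, -3]
step 0: P̄ = F·P·Fᵀ + Q = [22 4; 4 54]
step 0: y = z − H·x̄ = [23]
step 0: S = H·P̄·Hᵀ + R = [199]
step 0: K = P̄·Hᵀ·S⁻¹ = [66/199; 12/199]
step 0: x' = x̄ + K·y = [125/199, -321/199]
step 0: P' = (I − K·H)·P̄ = [22/199 4/199; 4/199 10602/199]
step 1: x̄ = F·x = [517/199, 1017/199]
step 1: P̄ = F·P·Fᵀ + Q = [42844/199 42326/199; 42326/199 42956/199]
step 1: y = z − H·x̄ = [-1750/199]
step 1: S = H·P̄·Hᵀ + R = [385795/199]
step 1: K = P̄·Hᵀ·S⁻¹ = [128532/385795; 126978/385795]
step 1: x' = x̄ + K·y = [-25603/77159, 170997/77159]
step 1: P' = (I − K·H)·P̄ = [42844/385795 42326/385795; 42326/385795 2255264/385795]

step 0: x' = [125/199, -321/199], P' = [22/199 4/199; 4/199 10602/199]
step 1: x' = [-25603/77159, 170997/77159], P' = [42844/385795 42326/385795; 42326/385795 2255264/385795]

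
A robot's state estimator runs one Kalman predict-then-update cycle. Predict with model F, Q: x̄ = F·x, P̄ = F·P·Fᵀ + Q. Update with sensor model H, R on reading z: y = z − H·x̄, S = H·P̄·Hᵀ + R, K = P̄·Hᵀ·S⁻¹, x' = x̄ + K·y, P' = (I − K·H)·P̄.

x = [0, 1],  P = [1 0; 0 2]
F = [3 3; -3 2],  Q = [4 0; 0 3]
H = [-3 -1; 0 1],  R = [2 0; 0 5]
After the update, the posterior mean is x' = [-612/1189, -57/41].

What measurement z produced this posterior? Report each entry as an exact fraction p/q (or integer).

z = [3, -2]

x̄ = F·x = [3, 2]
P̄ = F·P·Fᵀ + Q = [31 3; 3 20]
S = H·P̄·Hᵀ + R = [319 -29; -29 25]
K = P̄·Hᵀ·S⁻¹ = [-771/2378 -21/82; -5/246 191/246]
x' − x̄ = [-4179/1189, -139/41] = K·y
y = (KᵀK)⁻¹·Kᵀ·(x' − x̄) = [14, -4]
z = y + H·x̄ = [14, -4] + [-11, 2] = [3, -2]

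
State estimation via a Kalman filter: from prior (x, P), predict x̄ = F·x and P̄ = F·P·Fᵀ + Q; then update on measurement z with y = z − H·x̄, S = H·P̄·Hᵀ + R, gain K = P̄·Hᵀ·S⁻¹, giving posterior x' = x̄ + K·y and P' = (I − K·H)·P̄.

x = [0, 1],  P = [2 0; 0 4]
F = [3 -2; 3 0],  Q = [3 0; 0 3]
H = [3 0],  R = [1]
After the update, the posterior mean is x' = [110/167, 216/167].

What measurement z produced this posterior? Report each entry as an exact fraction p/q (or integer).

x̄ = F·x = [-2, 0]
P̄ = F·P·Fᵀ + Q = [37 18; 18 21]
S = H·P̄·Hᵀ + R = [334]
K = P̄·Hᵀ·S⁻¹ = [111/334; 27/167]
x' − x̄ = [444/167, 216/167] = K·y
y = (KᵀK)⁻¹·Kᵀ·(x' − x̄) = [8]
z = y + H·x̄ = [8] + [-6] = [2]

z = [2]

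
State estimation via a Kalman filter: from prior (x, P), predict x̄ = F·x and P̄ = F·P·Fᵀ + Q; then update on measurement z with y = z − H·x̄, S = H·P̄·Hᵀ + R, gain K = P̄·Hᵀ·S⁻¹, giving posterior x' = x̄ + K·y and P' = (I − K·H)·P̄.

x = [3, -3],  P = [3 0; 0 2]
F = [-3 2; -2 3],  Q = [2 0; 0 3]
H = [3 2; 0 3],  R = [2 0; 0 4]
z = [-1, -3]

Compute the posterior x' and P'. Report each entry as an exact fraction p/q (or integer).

x̄ = F·x = [-15, -15]
P̄ = F·P·Fᵀ + Q = [37 30; 30 33]
y = z − H·x̄ = [74, 42]
S = H·P̄·Hᵀ + R = [827 468; 468 301]
K = P̄·Hᵀ·S⁻¹ = [9351/29903 -5598/29903; 624/29903 8865/29903]
x' = x̄ + K·y = [489/1759, -1767/1759]
P' = (I − K·H)·P̄ = [11210/29903 -7464/29903; -7464/29903 11820/29903]

x' = [489/1759, -1767/1759]
P' = [11210/29903 -7464/29903; -7464/29903 11820/29903]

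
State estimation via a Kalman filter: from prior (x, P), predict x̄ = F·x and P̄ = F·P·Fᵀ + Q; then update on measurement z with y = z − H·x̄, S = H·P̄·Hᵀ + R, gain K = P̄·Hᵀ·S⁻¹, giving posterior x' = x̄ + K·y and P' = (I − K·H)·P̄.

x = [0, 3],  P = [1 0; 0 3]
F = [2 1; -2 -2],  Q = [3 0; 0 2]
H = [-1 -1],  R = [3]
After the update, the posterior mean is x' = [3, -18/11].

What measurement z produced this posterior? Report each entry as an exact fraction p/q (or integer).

x̄ = F·x = [3, -6]
P̄ = F·P·Fᵀ + Q = [10 -10; -10 18]
S = H·P̄·Hᵀ + R = [11]
K = P̄·Hᵀ·S⁻¹ = [0; -8/11]
x' − x̄ = [0, 48/11] = K·y
y = (KᵀK)⁻¹·Kᵀ·(x' − x̄) = [-6]
z = y + H·x̄ = [-6] + [3] = [-3]

z = [-3]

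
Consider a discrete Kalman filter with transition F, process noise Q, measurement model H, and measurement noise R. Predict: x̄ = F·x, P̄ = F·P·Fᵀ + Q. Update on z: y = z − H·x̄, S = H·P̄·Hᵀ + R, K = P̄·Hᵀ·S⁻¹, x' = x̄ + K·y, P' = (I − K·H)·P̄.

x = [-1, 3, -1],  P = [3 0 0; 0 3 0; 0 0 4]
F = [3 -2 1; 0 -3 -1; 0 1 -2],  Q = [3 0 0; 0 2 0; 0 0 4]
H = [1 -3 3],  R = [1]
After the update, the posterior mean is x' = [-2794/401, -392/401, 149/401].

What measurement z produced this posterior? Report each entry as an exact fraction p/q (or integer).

x̄ = F·x = [-10, -8, 5]
P̄ = F·P·Fᵀ + Q = [46 14 -14; 14 33 -1; -14 -1 23]
S = H·P̄·Hᵀ + R = [401]
K = P̄·Hᵀ·S⁻¹ = [-38/401; -88/401; 58/401]
x' − x̄ = [1216/401, 2816/401, -1856/401] = K·y
y = (KᵀK)⁻¹·Kᵀ·(x' − x̄) = [-32]
z = y + H·x̄ = [-32] + [29] = [-3]

z = [-3]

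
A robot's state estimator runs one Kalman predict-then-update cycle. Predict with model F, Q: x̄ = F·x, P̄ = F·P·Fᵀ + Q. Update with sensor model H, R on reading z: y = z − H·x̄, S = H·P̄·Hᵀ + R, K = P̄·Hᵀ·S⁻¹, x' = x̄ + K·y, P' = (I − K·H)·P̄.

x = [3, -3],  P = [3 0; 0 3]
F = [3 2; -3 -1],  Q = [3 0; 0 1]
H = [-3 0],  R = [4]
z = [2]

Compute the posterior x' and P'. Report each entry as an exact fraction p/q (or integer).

x̄ = F·x = [3, -6]
P̄ = F·P·Fᵀ + Q = [42 -33; -33 31]
y = z − H·x̄ = [11]
S = H·P̄·Hᵀ + R = [382]
K = P̄·Hᵀ·S⁻¹ = [-63/191; 99/382]
x' = x̄ + K·y = [-120/191, -1203/382]
P' = (I − K·H)·P̄ = [84/191 -66/191; -66/191 2041/382]

x' = [-120/191, -1203/382]
P' = [84/191 -66/191; -66/191 2041/382]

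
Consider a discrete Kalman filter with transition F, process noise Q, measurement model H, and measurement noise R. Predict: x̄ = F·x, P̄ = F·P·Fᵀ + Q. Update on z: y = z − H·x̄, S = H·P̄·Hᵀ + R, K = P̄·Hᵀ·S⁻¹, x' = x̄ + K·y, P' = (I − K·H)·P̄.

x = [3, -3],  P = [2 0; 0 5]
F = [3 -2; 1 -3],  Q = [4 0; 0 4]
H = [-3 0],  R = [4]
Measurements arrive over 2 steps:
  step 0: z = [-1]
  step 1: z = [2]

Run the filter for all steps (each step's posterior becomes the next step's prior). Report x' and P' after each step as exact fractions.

step 0: x̄ = F·x = [15, 12]
step 0: P̄ = F·P·Fᵀ + Q = [42 36; 36 51]
step 0: y = z − H·x̄ = [44]
step 0: S = H·P̄·Hᵀ + R = [382]
step 0: K = P̄·Hᵀ·S⁻¹ = [-63/191; -54/191]
step 0: x' = x̄ + K·y = [93/191, -84/191]
step 0: P' = (I − K·H)·P̄ = [84/191 72/191; 72/191 3909/191]
step 1: x̄ = F·x = [447/191, 345/191]
step 1: P̄ = F·P·Fᵀ + Q = [16292/191 22914/191; 22914/191 35597/191]
step 1: y = z − H·x̄ = [1723/191]
step 1: S = H·P̄·Hᵀ + R = [147392/191]
step 1: K = P̄·Hᵀ·S⁻¹ = [-12219/36848; -34371/73696]
step 1: x' = x̄ + K·y = [-23991/36848, -176943/73696]
step 1: P' = (I − K·H)·P̄ = [4073/9212 11457/18424; 11457/18424 682265/36848]

step 0: x' = [93/191, -84/191], P' = [84/191 72/191; 72/191 3909/191]
step 1: x' = [-23991/36848, -176943/73696], P' = [4073/9212 11457/18424; 11457/18424 682265/36848]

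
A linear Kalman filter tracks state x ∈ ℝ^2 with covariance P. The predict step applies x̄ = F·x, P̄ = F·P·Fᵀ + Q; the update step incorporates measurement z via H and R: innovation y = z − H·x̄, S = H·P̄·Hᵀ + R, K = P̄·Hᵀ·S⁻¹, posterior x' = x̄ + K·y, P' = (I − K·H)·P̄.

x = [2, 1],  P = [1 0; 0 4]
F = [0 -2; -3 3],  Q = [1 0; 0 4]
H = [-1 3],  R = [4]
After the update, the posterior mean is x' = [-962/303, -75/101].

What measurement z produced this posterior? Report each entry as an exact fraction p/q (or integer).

x̄ = F·x = [-2, -3]
P̄ = F·P·Fᵀ + Q = [17 -24; -24 49]
S = H·P̄·Hᵀ + R = [606]
K = P̄·Hᵀ·S⁻¹ = [-89/606; 57/202]
x' − x̄ = [-356/303, 228/101] = K·y
y = (KᵀK)⁻¹·Kᵀ·(x' − x̄) = [8]
z = y + H·x̄ = [8] + [-7] = [1]

z = [1]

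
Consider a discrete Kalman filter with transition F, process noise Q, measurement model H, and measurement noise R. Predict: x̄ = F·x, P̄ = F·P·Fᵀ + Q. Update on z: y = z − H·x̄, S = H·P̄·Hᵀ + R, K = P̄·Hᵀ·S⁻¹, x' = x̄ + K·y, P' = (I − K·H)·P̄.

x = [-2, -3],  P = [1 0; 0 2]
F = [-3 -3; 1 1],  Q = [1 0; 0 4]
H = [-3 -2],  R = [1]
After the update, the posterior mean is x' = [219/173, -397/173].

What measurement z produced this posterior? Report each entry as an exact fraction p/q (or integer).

x̄ = F·x = [15, -5]
P̄ = F·P·Fᵀ + Q = [28 -9; -9 7]
S = H·P̄·Hᵀ + R = [173]
K = P̄·Hᵀ·S⁻¹ = [-66/173; 13/173]
x' − x̄ = [-2376/173, 468/173] = K·y
y = (KᵀK)⁻¹·Kᵀ·(x' − x̄) = [36]
z = y + H·x̄ = [36] + [-35] = [1]

z = [1]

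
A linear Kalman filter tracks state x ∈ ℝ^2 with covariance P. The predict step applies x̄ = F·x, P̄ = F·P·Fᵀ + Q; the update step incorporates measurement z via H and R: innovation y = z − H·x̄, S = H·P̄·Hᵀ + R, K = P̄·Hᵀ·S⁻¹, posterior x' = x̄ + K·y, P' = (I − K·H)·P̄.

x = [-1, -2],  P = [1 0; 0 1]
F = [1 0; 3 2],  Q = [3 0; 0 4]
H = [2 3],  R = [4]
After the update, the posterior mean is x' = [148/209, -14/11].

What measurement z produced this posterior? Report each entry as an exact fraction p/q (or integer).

z = [-2]

x̄ = F·x = [-1, -7]
P̄ = F·P·Fᵀ + Q = [4 3; 3 17]
S = H·P̄·Hᵀ + R = [209]
K = P̄·Hᵀ·S⁻¹ = [17/209; 3/11]
x' − x̄ = [357/209, 63/11] = K·y
y = (KᵀK)⁻¹·Kᵀ·(x' − x̄) = [21]
z = y + H·x̄ = [21] + [-23] = [-2]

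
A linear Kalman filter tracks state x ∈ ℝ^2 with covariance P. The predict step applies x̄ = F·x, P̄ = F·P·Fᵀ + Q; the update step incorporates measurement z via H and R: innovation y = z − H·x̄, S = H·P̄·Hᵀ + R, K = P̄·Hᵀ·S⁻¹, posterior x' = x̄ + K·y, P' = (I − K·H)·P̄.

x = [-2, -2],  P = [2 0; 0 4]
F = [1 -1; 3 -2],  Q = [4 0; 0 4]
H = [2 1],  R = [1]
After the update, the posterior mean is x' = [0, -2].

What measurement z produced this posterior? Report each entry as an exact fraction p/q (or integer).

x̄ = F·x = [0, -2]
P̄ = F·P·Fᵀ + Q = [10 14; 14 38]
S = H·P̄·Hᵀ + R = [135]
K = P̄·Hᵀ·S⁻¹ = [34/135; 22/45]
x' − x̄ = [0, 0] = K·y
y = (KᵀK)⁻¹·Kᵀ·(x' − x̄) = [0]
z = y + H·x̄ = [0] + [-2] = [-2]

z = [-2]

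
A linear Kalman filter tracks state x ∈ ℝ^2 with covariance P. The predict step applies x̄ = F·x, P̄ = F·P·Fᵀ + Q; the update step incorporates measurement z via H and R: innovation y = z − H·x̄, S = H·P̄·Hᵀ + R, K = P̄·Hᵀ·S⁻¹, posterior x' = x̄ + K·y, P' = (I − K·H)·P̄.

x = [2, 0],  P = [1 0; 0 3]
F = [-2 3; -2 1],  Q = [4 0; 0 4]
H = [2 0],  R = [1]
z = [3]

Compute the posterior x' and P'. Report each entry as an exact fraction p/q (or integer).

x̄ = F·x = [-4, -4]
P̄ = F·P·Fᵀ + Q = [35 13; 13 11]
y = z − H·x̄ = [11]
S = H·P̄·Hᵀ + R = [141]
K = P̄·Hᵀ·S⁻¹ = [70/141; 26/141]
x' = x̄ + K·y = [206/141, -278/141]
P' = (I − K·H)·P̄ = [35/141 13/141; 13/141 875/141]

x' = [206/141, -278/141]
P' = [35/141 13/141; 13/141 875/141]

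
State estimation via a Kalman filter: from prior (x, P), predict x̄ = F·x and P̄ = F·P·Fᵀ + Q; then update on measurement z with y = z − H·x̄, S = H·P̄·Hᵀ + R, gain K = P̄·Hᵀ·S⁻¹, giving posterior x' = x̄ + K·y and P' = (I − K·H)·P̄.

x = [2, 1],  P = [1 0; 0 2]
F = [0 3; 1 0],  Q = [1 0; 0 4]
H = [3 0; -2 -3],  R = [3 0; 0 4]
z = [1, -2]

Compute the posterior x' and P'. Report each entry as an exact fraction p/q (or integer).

x̄ = F·x = [3, 2]
P̄ = F·P·Fᵀ + Q = [19 0; 0 5]
y = z − H·x̄ = [-8, 10]
S = H·P̄·Hᵀ + R = [174 -114; -114 125]
K = P̄·Hᵀ·S⁻¹ = [931/2918 -19/1459; -285/1459 -435/1459]
x' = x̄ + K·y = [463/1459, 848/1459]
P' = (I − K·H)·P̄ = [931/2918 -285/1459; -285/1459 770/1459]

x' = [463/1459, 848/1459]
P' = [931/2918 -285/1459; -285/1459 770/1459]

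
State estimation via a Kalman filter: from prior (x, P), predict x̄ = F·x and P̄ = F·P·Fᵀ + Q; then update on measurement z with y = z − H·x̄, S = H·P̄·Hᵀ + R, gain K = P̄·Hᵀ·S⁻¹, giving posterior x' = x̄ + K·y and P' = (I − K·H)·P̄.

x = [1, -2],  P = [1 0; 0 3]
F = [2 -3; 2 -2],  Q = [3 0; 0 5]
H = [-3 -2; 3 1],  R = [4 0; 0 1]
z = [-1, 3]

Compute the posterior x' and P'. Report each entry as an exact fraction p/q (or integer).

x̄ = F·x = [8, 6]
P̄ = F·P·Fᵀ + Q = [34 22; 22 21]
y = z − H·x̄ = [35, -27]
S = H·P̄·Hᵀ + R = [658 -546; -546 460]
K = P̄·Hᵀ·S⁻¹ = [136/1141 67/163; -1089/2282 -123/326]
x' = x̄ + K·y = [175/163, -84/163]
P' = (I − K·H)·P̄ = [494/1141 -1013/1141; -1013/1141 5217/2282]

x' = [175/163, -84/163]
P' = [494/1141 -1013/1141; -1013/1141 5217/2282]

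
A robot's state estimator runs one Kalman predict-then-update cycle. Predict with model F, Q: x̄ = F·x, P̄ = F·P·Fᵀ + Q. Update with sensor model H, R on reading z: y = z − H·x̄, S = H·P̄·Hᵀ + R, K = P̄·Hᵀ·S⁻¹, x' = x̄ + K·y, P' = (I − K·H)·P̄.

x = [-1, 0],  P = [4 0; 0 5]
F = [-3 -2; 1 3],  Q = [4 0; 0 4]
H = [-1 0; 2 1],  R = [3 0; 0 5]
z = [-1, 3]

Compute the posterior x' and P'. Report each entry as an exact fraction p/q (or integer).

x̄ = F·x = [3, -1]
P̄ = F·P·Fᵀ + Q = [60 -42; -42 53]
y = z − H·x̄ = [2, -2]
S = H·P̄·Hᵀ + R = [63 -78; -78 130]
K = P̄·Hᵀ·S⁻¹ = [-22/27 1/9; 13/9 49/78]
x' = x̄ + K·y = [31/27, 74/117]
P' = (I − K·H)·P̄ = [22/9 -13/3; -13/3 307/26]

x' = [31/27, 74/117]
P' = [22/9 -13/3; -13/3 307/26]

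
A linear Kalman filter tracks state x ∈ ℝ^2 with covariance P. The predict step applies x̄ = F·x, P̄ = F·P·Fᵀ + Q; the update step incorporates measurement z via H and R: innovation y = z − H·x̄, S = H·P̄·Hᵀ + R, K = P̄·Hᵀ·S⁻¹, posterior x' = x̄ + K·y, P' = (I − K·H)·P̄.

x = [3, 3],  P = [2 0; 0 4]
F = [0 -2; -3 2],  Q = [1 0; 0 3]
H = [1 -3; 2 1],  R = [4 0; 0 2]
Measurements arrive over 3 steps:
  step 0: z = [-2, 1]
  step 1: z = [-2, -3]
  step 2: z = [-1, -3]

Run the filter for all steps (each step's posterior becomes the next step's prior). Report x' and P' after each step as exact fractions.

step 0: x' = [-3271/19341, 11453/19341], P' = [8342/19341 -874/19341; -874/19341 7010/19341]
step 1: x' = [-32788783/22445765, 4763061/22445765], P' = [8368854/22445765 -992618/22445765; -992618/22445765 7910146/22445765]
step 2: x' = [-26508470842/23999836109, 2212416001/23999836109], P' = [8918631046/23999836109 -1072219450/23999836109; -1072219450/23999836109 8432713874/23999836109]

step 0: x̄ = F·x = [-6, -3]
step 0: P̄ = F·P·Fᵀ + Q = [17 -16; -16 37]
step 0: y = z − H·x̄ = [-5, 16]
step 0: S = H·P̄·Hᵀ + R = [450 3; 3 43]
step 0: K = P̄·Hᵀ·S⁻¹ = [2741/19341 2635/6447; -5476/19341 877/6447]
step 0: x' = x̄ + K·y = [-3271/19341, 11453/19341]
step 0: P' = (I − K·H)·P̄ = [8342/19341 -874/19341; -874/19341 7010/19341]
step 1: x̄ = F·x = [-22906/19341, 32719/19341]
step 1: P̄ = F·P·Fᵀ + Q = [47381/19341 -33284/19341; -33284/19341 171629/19341]
step 1: y = z − H·x̄ = [82381/19341, -44930/19341]
step 1: S = H·P̄·Hᵀ + R = [1869110/19341 -253705/19341; -253705/19341 266699/19341]
step 1: K = P̄·Hᵀ·S⁻¹ = [2836677/22445765 1574509/4489153; -6180764/22445765 592491/4489153]
step 1: x' = x̄ + K·y = [-32788783/22445765, 4763061/22445765]
step 1: P' = (I − K·H)·P̄ = [8368854/22445765 -992618/22445765; -992618/22445765 7910146/22445765]
step 2: x̄ = F·x = [-9526122/22445765, 2035707/423505]
step 2: P̄ = F·P·Fᵀ + Q = [54086349/22445765 -709364/423505; -709364/423505 3513377/423505]
step 2: y = z − H·x̄ = [62151554/4489153, -156177522/22445765]
step 2: S = H·P̄·Hᵀ + R = [409065598/4489153 -52494557/4489153; -52494557/4489153 297060739/22445765]
step 2: K = P̄·Hᵀ·S⁻¹ = [3033822349/23999836109 8382521321/23999836109; -6592590268/23999836109 3144137487/23999836109]
step 2: x' = x̄ + K·y = [-26508470842/23999836109, 2212416001/23999836109]
step 2: P' = (I − K·H)·P̄ = [8918631046/23999836109 -1072219450/23999836109; -1072219450/23999836109 8432713874/23999836109]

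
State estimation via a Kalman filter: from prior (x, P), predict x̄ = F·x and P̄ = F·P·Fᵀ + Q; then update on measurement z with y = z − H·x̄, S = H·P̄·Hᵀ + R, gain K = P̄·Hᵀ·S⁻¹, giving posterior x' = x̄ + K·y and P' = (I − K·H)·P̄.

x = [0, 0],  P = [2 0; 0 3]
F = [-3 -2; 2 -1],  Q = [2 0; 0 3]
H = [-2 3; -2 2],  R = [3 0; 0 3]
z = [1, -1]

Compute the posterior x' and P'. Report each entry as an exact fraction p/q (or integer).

x' = [4102/3331, 3338/3331]
P' = [16356/3331 12306/3331; 12306/3331 10014/3331]

x̄ = F·x = [0, 0]
P̄ = F·P·Fᵀ + Q = [32 -6; -6 14]
y = z − H·x̄ = [1, -1]
S = H·P̄·Hᵀ + R = [329 272; 272 235]
K = P̄·Hᵀ·S⁻¹ = [1402/3331 -2700/3331; 1810/3331 -1528/3331]
x' = x̄ + K·y = [4102/3331, 3338/3331]
P' = (I − K·H)·P̄ = [16356/3331 12306/3331; 12306/3331 10014/3331]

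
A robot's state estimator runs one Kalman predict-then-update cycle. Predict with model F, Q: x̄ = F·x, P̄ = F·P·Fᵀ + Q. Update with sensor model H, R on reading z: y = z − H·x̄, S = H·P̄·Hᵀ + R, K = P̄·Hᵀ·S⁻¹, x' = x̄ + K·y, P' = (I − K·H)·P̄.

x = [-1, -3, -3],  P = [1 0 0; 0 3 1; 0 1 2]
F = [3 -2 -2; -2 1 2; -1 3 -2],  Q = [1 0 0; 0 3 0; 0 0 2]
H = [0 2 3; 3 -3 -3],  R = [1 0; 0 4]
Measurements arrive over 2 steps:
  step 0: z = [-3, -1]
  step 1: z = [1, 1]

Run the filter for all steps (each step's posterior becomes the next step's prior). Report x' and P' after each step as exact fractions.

step 0: x̄ = F·x = [9, -7, -2]
step 0: P̄ = F·P·Fᵀ + Q = [38 -26 -15; -26 22 7; -15 7 26]
step 0: y = z − H·x̄ = [17, -55]
step 0: S = H·P̄·Hᵀ + R = [407 -762; -762 1642]
step 0: K = P̄·Hᵀ·S⁻¹ = [2132/8765 4509/17530; -380/1753 -705/3506; 20668/43825 5748/43825]
step 0: x' = x̄ + K·y = [-17737/17530, 1313/3506, -52434/43825]
step 0: P' = (I − K·H)·P̄ = [2223/3506 2209/3506 -2971/8765; 2209/3506 10207/3506 -3529/1753; -2971/8765 -3529/1753 65706/43825]
step 1: x̄ = F·x = [-121969/87650, 459/87650, 198448/43825]
step 1: P̄ = F·P·Fᵀ + Q = [416393/87650 -221273/87650 -46456/43825; -221273/87650 577053/87650 -400384/43825; -46456/43825 -400384/43825 2360154/43825]
step 1: y = z − H·x̄ = [-551978/43825, 822811/43825]
step 1: S = H·P̄·Hᵀ + R = [17634709/43825 -18048708/43825; -18048708/43825 21507946/43825]
step 1: K = P̄·Hᵀ·S⁻¹ = [137162993/610730273 292440195/1221460546; -152389905/610730273 -255552417/1221460546; 301585370/610730273 82176021/610730273]
step 1: x' = x̄ + K·y = [167837302/610730273, -476431998/610730273, 509869843/610730273]
step 1: P' = (I − K·H)·P̄ = [373775805/610730273 399284032/610730273 -220468357/610730273; 399284032/610730273 1861346835/610730273 -1291694525/610730273; -220468357/610730273 -1291694525/610730273 961658140/610730273]

step 0: x' = [-17737/17530, 1313/3506, -52434/43825], P' = [2223/3506 2209/3506 -2971/8765; 2209/3506 10207/3506 -3529/1753; -2971/8765 -3529/1753 65706/43825]
step 1: x' = [167837302/610730273, -476431998/610730273, 509869843/610730273], P' = [373775805/610730273 399284032/610730273 -220468357/610730273; 399284032/610730273 1861346835/610730273 -1291694525/610730273; -220468357/610730273 -1291694525/610730273 961658140/610730273]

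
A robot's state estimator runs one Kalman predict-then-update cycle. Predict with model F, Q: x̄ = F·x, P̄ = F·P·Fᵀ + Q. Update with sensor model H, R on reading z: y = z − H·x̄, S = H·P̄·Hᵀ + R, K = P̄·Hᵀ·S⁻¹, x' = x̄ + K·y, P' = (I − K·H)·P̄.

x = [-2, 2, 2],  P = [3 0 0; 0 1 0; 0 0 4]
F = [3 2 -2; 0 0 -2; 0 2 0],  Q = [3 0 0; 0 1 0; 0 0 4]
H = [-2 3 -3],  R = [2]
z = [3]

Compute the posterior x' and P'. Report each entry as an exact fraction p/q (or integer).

x̄ = F·x = [-6, -4, 4]
P̄ = F·P·Fᵀ + Q = [50 16 4; 16 17 0; 4 0 8]
y = z − H·x̄ = [15]
S = H·P̄·Hᵀ + R = [283]
K = P̄·Hᵀ·S⁻¹ = [-64/283; 19/283; -32/283]
x' = x̄ + K·y = [-2658/283, -847/283, 652/283]
P' = (I − K·H)·P̄ = [10054/283 5744/283 -916/283; 5744/283 4450/283 608/283; -916/283 608/283 1240/283]

x' = [-2658/283, -847/283, 652/283]
P' = [10054/283 5744/283 -916/283; 5744/283 4450/283 608/283; -916/283 608/283 1240/283]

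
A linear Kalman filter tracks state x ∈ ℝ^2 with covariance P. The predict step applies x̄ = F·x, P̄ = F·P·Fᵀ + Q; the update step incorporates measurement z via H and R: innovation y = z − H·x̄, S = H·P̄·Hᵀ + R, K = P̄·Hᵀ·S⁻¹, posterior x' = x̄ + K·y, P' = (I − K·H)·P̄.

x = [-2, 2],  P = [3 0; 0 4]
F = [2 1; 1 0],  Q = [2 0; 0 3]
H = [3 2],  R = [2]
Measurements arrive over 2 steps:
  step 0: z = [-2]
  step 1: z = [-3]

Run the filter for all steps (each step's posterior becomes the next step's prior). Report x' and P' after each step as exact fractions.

step 0: x̄ = F·x = [-2, -2]
step 0: P̄ = F·P·Fᵀ + Q = [18 6; 6 6]
step 0: y = z − H·x̄ = [8]
step 0: S = H·P̄·Hᵀ + R = [260]
step 0: K = P̄·Hᵀ·S⁻¹ = [33/130; 3/26]
step 0: x' = x̄ + K·y = [2/65, -14/13]
step 0: P' = (I − K·H)·P̄ = [81/65 -21/13; -21/13 33/13]
step 1: x̄ = F·x = [-66/65, 2/65]
step 1: P̄ = F·P·Fᵀ + Q = [199/65 57/65; 57/65 276/65]
step 1: y = z − H·x̄ = [-1/65]
step 1: S = H·P̄·Hᵀ + R = [3709/65]
step 1: K = P̄·Hᵀ·S⁻¹ = [711/3709; 723/3709]
step 1: x' = x̄ + K·y = [-3777/3709, 103/3709]
step 1: P' = (I − K·H)·P̄ = [3578/3709 -4656/3709; -4656/3709 7707/3709]

step 0: x' = [2/65, -14/13], P' = [81/65 -21/13; -21/13 33/13]
step 1: x' = [-3777/3709, 103/3709], P' = [3578/3709 -4656/3709; -4656/3709 7707/3709]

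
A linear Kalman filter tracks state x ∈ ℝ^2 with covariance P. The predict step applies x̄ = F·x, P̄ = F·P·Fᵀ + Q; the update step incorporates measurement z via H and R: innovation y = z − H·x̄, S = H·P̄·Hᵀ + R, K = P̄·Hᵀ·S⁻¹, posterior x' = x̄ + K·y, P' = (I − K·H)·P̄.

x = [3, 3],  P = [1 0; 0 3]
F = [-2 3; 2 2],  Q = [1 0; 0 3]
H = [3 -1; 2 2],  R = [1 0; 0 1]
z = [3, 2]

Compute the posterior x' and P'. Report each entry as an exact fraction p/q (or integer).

x̄ = F·x = [3, 12]
P̄ = F·P·Fᵀ + Q = [32 14; 14 19]
y = z − H·x̄ = [6, -28]
S = H·P̄·Hᵀ + R = [224 210; 210 317]
K = P̄·Hᵀ·S⁻¹ = [3337/13454 121/961; -6569/26908 711/1922]
x' = x̄ + K·y = [6476/6727, 2385/13454]
P' = (I − K·H)·P̄ = [523/6727 -199/13454; -199/13454 5375/26908]

x' = [6476/6727, 2385/13454]
P' = [523/6727 -199/13454; -199/13454 5375/26908]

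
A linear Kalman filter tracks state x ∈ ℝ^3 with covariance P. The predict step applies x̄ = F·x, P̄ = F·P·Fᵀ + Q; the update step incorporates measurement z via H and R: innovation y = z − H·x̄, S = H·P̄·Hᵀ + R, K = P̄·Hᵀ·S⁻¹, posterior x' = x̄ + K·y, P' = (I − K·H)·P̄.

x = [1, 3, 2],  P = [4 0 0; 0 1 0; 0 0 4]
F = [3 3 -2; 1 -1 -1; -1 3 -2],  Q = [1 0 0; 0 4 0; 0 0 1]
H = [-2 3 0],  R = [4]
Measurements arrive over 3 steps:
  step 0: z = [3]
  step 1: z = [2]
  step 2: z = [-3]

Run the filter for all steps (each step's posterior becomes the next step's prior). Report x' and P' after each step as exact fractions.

step 0: x' = [-943/165, -101/33, -53/165], P' = [4901/165 634/33 466/165; 634/33 424/33 56/33; 466/165 56/33 4421/165]
step 1: x' = [-947887/390854, -181017/195427, 725191/390854], P' = [26898383/390854 8823083/195427 28801267/390854; 8823083/195427 5873402/195427 9571643/195427; 28801267/390854 9571643/195427 39194543/390854]
step 2: x' = [-2666327285/421368726, -1098126838/210684363, -2895414413/421368726], P' = [26647894543/421368726 8780554595/210684363 28842700891/421368726; 8780554595/210684363 5879202422/210684363 9652759913/210684363; 28842700891/421368726 9652759913/210684363 40637617789/421368726]

step 0: x̄ = F·x = [8, -4, 4]
step 0: P̄ = F·P·Fᵀ + Q = [62 17 13; 17 13 1; 13 1 30]
step 0: y = z − H·x̄ = [31]
step 0: S = H·P̄·Hᵀ + R = [165]
step 0: K = P̄·Hᵀ·S⁻¹ = [-73/165; 1/33; -23/165]
step 0: x' = x̄ + K·y = [-943/165, -101/33, -53/165]
step 0: P' = (I − K·H)·P̄ = [4901/165 634/33 466/165; 634/33 424/33 56/33; 466/165 56/33 4421/165]
step 1: x̄ = F·x = [-4238/165, -7/3, -466/165]
step 1: P̄ = F·P·Fᵀ + Q = [129146/165 265/3 35857/165; 265/3 98/3 173/3; 35857/165 173/3 21314/165]
step 1: y = z − H·x̄ = [-6991/165]
step 1: S = H·P̄·Hᵀ + R = [390854/165]
step 1: K = P̄·Hᵀ·S⁻¹ = [-214567/390854; -6490/195427; -43169/390854]
step 1: x' = x̄ + K·y = [-947887/390854, -181017/195427, 725191/390854]
step 1: P' = (I − K·H)·P̄ = [26898383/390854 8823083/195427 28801267/390854; 8823083/195427 5873402/195427 9571643/195427; 28801267/390854 9571643/195427 39194543/390854]
step 2: x̄ = F·x = [-5380145/390854, -655522/195427, -1588597/390854]
step 2: P̄ = F·P·Fᵀ + Q = [247272061/390854 -19652899/195427 -57243245/390854; -19652899/195427 12397426/195427 19445201/195427; -57243245/390854 19445201/195427 69397285/390854]
step 2: y = z − H·x̄ = [-3999860/195427]
step 2: S = H·P̄·Hᵀ + R = [842737452/195427]
step 2: K = P̄·Hᵀ·S⁻¹ = [-153115379/421368726; 19124519/210684363; 28894712/210684363]
step 2: x' = x̄ + K·y = [-2666327285/421368726, -1098126838/210684363, -2895414413/421368726]
step 2: P' = (I − K·H)·P̄ = [26647894543/421368726 8780554595/210684363 28842700891/421368726; 8780554595/210684363 5879202422/210684363 9652759913/210684363; 28842700891/421368726 9652759913/210684363 40637617789/421368726]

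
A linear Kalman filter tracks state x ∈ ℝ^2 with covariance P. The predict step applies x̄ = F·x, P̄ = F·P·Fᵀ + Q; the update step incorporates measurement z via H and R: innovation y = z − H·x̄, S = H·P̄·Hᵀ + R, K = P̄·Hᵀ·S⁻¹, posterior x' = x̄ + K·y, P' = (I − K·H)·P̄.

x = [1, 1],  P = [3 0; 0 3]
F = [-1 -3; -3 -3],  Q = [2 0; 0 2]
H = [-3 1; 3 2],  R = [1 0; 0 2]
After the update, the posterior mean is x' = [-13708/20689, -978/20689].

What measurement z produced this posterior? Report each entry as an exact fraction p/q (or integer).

z = [2, -2]

x̄ = F·x = [-4, -6]
P̄ = F·P·Fᵀ + Q = [32 36; 36 56]
S = H·P̄·Hᵀ + R = [129 -284; -284 946]
K = P̄·Hᵀ·S⁻¹ = [-4524/20689 2316/20689; 6644/20689 6806/20689]
x' − x̄ = [69048/20689, 123156/20689] = K·y
y = (KᵀK)⁻¹·Kᵀ·(x' − x̄) = [-4, 22]
z = y + H·x̄ = [-4, 22] + [6, -24] = [2, -2]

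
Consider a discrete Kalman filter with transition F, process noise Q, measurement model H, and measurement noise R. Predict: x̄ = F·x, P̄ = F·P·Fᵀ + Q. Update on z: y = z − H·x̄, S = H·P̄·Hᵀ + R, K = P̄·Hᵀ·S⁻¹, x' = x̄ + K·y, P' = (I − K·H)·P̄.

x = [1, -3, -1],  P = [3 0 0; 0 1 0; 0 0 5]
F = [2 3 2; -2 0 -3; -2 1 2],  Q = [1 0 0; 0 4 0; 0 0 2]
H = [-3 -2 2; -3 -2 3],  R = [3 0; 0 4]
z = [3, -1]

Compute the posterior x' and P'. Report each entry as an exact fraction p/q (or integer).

x' = [-4715/938, -8/67, -5365/938]
P' = [27877/938 -2531/67 5093/938; -2531/67 24979/469 -1319/469; 5093/938 -1319/469 4181/938]

x̄ = F·x = [-9, 1, -7]
P̄ = F·P·Fᵀ + Q = [42 -42 11; -42 61 -18; 11 -18 35]
y = z − H·x̄ = [-8, -5]
S = H·P̄·Hᵀ + R = [273 343; 343 455]
K = P̄·Hᵀ·S⁻¹ = [-859/938 629/938; 185/469 -191/469; -547/938 635/938]
x' = x̄ + K·y = [-4715/938, -8/67, -5365/938]
P' = (I − K·H)·P̄ = [27877/938 -2531/67 5093/938; -2531/67 24979/469 -1319/469; 5093/938 -1319/469 4181/938]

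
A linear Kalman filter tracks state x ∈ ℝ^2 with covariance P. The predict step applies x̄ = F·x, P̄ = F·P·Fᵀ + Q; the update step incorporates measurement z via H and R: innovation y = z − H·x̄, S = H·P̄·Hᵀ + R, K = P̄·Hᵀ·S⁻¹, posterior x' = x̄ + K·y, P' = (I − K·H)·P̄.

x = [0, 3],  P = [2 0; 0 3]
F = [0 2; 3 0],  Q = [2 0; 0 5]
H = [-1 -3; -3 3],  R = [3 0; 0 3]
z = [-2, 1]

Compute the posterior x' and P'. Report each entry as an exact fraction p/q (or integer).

x̄ = F·x = [6, 0]
P̄ = F·P·Fᵀ + Q = [14 0; 0 23]
y = z − H·x̄ = [4, 19]
S = H·P̄·Hᵀ + R = [224 -165; -165 336]
K = P̄·Hᵀ·S⁻¹ = [-3878/16013 -3906/16013; -3933/16013 1357/16013]
x' = x̄ + K·y = [6352/16013, 10051/16013]
P' = (I − K·H)·P̄ = [5838/16013 1932/16013; 1932/16013 3289/16013]

x' = [6352/16013, 10051/16013]
P' = [5838/16013 1932/16013; 1932/16013 3289/16013]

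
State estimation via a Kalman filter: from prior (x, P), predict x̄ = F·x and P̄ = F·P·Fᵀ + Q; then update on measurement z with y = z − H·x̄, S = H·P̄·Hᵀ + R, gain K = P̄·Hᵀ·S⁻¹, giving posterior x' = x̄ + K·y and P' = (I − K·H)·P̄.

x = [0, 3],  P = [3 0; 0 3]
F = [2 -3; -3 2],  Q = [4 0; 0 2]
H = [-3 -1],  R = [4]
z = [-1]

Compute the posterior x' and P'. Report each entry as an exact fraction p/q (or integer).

x' = [17/36, -89/108]
P' = [71/24 -515/72; -515/72 4367/216]

x̄ = F·x = [-9, 6]
P̄ = F·P·Fᵀ + Q = [43 -36; -36 41]
y = z − H·x̄ = [-22]
S = H·P̄·Hᵀ + R = [216]
K = P̄·Hᵀ·S⁻¹ = [-31/72; 67/216]
x' = x̄ + K·y = [17/36, -89/108]
P' = (I − K·H)·P̄ = [71/24 -515/72; -515/72 4367/216]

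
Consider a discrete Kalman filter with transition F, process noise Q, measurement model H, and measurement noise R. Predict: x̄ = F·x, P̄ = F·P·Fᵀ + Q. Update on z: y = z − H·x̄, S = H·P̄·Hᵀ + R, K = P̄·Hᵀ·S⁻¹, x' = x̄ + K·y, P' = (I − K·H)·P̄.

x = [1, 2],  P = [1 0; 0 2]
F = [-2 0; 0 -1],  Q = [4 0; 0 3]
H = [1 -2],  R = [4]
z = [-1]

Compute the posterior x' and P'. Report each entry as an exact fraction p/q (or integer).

x̄ = F·x = [-2, -2]
P̄ = F·P·Fᵀ + Q = [8 0; 0 5]
y = z − H·x̄ = [-3]
S = H·P̄·Hᵀ + R = [32]
K = P̄·Hᵀ·S⁻¹ = [1/4; -5/16]
x' = x̄ + K·y = [-11/4, -17/16]
P' = (I − K·H)·P̄ = [6 5/2; 5/2 15/8]

x' = [-11/4, -17/16]
P' = [6 5/2; 5/2 15/8]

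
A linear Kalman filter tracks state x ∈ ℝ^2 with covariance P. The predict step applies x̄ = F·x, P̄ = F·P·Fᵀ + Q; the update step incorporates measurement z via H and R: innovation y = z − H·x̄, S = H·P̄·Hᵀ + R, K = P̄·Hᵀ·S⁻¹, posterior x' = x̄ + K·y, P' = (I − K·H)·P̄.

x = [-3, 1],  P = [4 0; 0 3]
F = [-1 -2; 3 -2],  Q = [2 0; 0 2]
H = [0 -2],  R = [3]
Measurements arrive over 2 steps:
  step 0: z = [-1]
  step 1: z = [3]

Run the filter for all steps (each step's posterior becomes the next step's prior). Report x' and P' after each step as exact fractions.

step 0: x̄ = F·x = [1, -11]
step 0: P̄ = F·P·Fᵀ + Q = [18 0; 0 50]
step 0: y = z − H·x̄ = [-23]
step 0: S = H·P̄·Hᵀ + R = [203]
step 0: K = P̄·Hᵀ·S⁻¹ = [0; -100/203]
step 0: x' = x̄ + K·y = [1, 67/203]
step 0: P' = (I − K·H)·P̄ = [18 0; 0 150/203]
step 1: x̄ = F·x = [-337/203, 475/203]
step 1: P̄ = F·P·Fᵀ + Q = [4660/203 -10362/203; -10362/203 33892/203]
step 1: y = z − H·x̄ = [1559/203]
step 1: S = H·P̄·Hᵀ + R = [136177/203]
step 1: K = P̄·Hᵀ·S⁻¹ = [20724/136177; -67784/136177]
step 1: x' = x̄ + K·y = [-66911/136177, -201927/136177]
step 1: P' = (I − K·H)·P̄ = [1010348/136177 -31086/136177; -31086/136177 101676/136177]

step 0: x' = [1, 67/203], P' = [18 0; 0 150/203]
step 1: x' = [-66911/136177, -201927/136177], P' = [1010348/136177 -31086/136177; -31086/136177 101676/136177]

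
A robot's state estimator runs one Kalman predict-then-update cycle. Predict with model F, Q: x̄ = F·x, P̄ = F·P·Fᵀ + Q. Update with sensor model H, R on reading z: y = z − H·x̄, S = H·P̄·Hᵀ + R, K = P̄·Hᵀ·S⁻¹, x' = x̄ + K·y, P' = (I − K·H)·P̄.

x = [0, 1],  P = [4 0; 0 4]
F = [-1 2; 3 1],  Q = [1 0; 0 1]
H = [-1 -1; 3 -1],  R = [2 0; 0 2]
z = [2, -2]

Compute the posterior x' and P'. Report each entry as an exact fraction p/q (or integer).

x̄ = F·x = [2, 1]
P̄ = F·P·Fᵀ + Q = [21 -4; -4 41]
y = z − H·x̄ = [5, -7]
S = H·P̄·Hᵀ + R = [56 -14; -14 256]
K = P̄·Hᵀ·S⁻¹ = [-1707/7070 251/1010; -5107/7070 -249/1010]
x' = x̄ + K·y = [-3347/3535, -3132/3535]
P' = (I − K·H)·P̄ = [866/3535 841/3535; 841/3535 4266/3535]

x' = [-3347/3535, -3132/3535]
P' = [866/3535 841/3535; 841/3535 4266/3535]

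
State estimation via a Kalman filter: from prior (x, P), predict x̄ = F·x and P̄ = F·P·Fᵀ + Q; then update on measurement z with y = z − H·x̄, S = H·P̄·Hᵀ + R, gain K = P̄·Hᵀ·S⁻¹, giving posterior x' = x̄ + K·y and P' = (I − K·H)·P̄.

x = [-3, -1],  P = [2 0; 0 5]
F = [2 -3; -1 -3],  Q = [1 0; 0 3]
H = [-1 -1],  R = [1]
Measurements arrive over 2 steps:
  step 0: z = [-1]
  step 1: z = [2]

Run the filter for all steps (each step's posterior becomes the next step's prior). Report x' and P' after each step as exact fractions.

step 0: x' = [-751/187, 940/187], P' = [1073/187 -978/187; -978/187 1069/187]
step 1: x' = [-40873/52228, -17400/13057], P' = [190709/52228 -38616/13057; -38616/13057 42565/13057]

step 0: x̄ = F·x = [-3, 6]
step 0: P̄ = F·P·Fᵀ + Q = [54 41; 41 50]
step 0: y = z − H·x̄ = [2]
step 0: S = H·P̄·Hᵀ + R = [187]
step 0: K = P̄·Hᵀ·S⁻¹ = [-95/187; -91/187]
step 0: x' = x̄ + K·y = [-751/187, 940/187]
step 0: P' = (I − K·H)·P̄ = [1073/187 -978/187; -978/187 1069/187]
step 1: x̄ = F·x = [-4322/187, -2069/187]
step 1: P̄ = F·P·Fᵀ + Q = [25836/187 10409/187; 10409/187 5387/187]
step 1: y = z − H·x̄ = [-547/17]
step 1: S = H·P̄·Hᵀ + R = [4748/17]
step 1: K = P̄·Hᵀ·S⁻¹ = [-3295/4748; -359/1187]
step 1: x' = x̄ + K·y = [-40873/52228, -17400/13057]
step 1: P' = (I − K·H)·P̄ = [190709/52228 -38616/13057; -38616/13057 42565/13057]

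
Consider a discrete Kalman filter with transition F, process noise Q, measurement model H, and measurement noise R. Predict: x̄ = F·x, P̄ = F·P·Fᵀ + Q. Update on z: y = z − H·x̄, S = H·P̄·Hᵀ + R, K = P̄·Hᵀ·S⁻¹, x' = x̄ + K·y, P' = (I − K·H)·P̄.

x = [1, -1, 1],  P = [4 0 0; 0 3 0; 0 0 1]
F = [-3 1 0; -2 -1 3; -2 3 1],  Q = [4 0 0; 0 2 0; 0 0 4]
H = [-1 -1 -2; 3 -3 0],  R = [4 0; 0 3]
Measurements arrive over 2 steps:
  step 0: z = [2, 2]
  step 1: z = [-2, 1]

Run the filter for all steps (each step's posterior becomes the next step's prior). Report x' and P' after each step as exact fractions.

step 0: x' = [-14108/34959, -34666/34959, -9716/34959], P' = [225761/34959 222805/34959 -207631/34959; 222805/34959 231341/34959 -210539/34959; -207631/34959 -210539/34959 227075/34959]
step 1: x' = [552186422/260242679, 479182020/260242679, -298963849/260242679], P' = [1214381892/260242679 1201814044/260242679 -1048833028/260242679; 1201814044/260242679 1274727736/260242679 -1075626372/260242679; -1048833028/260242679 -1075626372/260242679 1150100643/260242679]

step 0: x̄ = F·x = [-4, 2, -4]
step 0: P̄ = F·P·Fᵀ + Q = [43 21 33; 21 30 10; 33 10 48]
step 0: y = z − H·x̄ = [-8, 20]
step 0: S = H·P̄·Hᵀ + R = [483 -177; -177 282]
step 0: K = P̄·Hᵀ·S⁻¹ = [-8326/34959 2956/34959; -8267/34959 -8536/34959; -8995/34959 2908/34959]
step 0: x' = x̄ + K·y = [-14108/34959, -34666/34959, -9716/34959]
step 0: P' = (I − K·H)·P̄ = [225761/34959 222805/34959 -207631/34959; 222805/34959 231341/34959 -210539/34959; -207631/34959 -210539/34959 227075/34959]
step 1: x̄ = F·x = [7658/34959, 33734/34959, -85498/34959]
step 1: P̄ = F·P·Fᵀ + Q = [1066196/34959 2583092/34959 10088/34959; 2583092/34959 7894004/34959 -24238/34959; 10088/34959 -24238/34959 245654/34959]
step 1: y = z − H·x̄ = [-199522/34959, 37729/11653]
step 1: S = H·P̄·Hᵀ + R = [15192236/34959 6759156/11653; 6759156/11653 11417007/11653]
step 1: K = P̄·Hᵀ·S⁻¹ = [-79632470/260242679 12567848/260242679; -81322259/260242679 -72913692/260242679; -87870943/520485358 26793344/260242679]
step 1: x' = x̄ + K·y = [552186422/260242679, 479182020/260242679, -298963849/260242679]
step 1: P' = (I − K·H)·P̄ = [1214381892/260242679 1201814044/260242679 -1048833028/260242679; 1201814044/260242679 1274727736/260242679 -1075626372/260242679; -1048833028/260242679 -1075626372/260242679 1150100643/260242679]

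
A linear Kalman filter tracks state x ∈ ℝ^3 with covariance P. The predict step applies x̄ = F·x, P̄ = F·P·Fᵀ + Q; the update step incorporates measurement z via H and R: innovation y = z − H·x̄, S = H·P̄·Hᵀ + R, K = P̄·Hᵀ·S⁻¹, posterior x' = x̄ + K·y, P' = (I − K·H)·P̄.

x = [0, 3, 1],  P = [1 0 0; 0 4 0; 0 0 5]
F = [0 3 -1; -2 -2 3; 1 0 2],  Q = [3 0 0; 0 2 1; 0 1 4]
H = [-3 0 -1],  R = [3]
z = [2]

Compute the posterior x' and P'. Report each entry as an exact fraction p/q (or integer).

x̄ = F·x = [8, -3, 2]
P̄ = F·P·Fᵀ + Q = [44 -39 -10; -39 67 29; -10 29 25]
y = z − H·x̄ = [28]
S = H·P̄·Hᵀ + R = [364]
K = P̄·Hᵀ·S⁻¹ = [-61/182; 22/91; 5/364]
x' = x̄ + K·y = [-18/13, 49/13, 31/13]
P' = (I − K·H)·P̄ = [283/91 -865/91 -1515/182; -865/91 4161/91 2529/91; -1515/182 2529/91 9075/364]

x' = [-18/13, 49/13, 31/13]
P' = [283/91 -865/91 -1515/182; -865/91 4161/91 2529/91; -1515/182 2529/91 9075/364]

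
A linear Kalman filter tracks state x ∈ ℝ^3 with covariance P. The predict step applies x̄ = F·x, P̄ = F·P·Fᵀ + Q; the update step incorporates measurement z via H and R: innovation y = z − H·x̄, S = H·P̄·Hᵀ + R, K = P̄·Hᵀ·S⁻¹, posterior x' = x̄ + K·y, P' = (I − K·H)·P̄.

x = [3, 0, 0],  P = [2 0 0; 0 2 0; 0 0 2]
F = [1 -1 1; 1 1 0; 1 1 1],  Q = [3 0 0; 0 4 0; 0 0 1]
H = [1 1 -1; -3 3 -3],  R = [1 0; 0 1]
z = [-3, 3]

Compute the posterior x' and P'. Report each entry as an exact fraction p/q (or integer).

x̄ = F·x = [3, 3, 3]
P̄ = F·P·Fᵀ + Q = [9 0 2; 0 8 4; 2 4 7]
y = z − H·x̄ = [-6, 12]
S = H·P̄·Hᵀ + R = [13 -6; -6 181]
K = P̄·Hᵀ·S⁻¹ = [1069/2317 -387/2317; 796/2317 180/2317; -271/2317 -201/2317]
x' = x̄ + K·y = [-4107/2317, 4335/2317, 6165/2317]
P' = (I − K·H)·P̄ = [599/2317 368/2317 -102/2317; 368/2317 13192/2317 12764/2317; -102/2317 12764/2317 12933/2317]

x' = [-4107/2317, 4335/2317, 6165/2317]
P' = [599/2317 368/2317 -102/2317; 368/2317 13192/2317 12764/2317; -102/2317 12764/2317 12933/2317]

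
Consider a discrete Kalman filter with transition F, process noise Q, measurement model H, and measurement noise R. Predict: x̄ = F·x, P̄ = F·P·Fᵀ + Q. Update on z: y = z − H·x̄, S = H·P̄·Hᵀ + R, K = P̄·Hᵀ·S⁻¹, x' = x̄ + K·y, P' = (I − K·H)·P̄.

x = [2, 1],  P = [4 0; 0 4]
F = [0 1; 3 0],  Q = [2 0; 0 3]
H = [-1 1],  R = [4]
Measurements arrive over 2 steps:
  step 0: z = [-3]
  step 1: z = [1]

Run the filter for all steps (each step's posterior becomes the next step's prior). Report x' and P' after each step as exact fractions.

step 0: x̄ = F·x = [1, 6]
step 0: P̄ = F·P·Fᵀ + Q = [6 0; 0 39]
step 0: y = z − H·x̄ = [-8]
step 0: S = H·P̄·Hᵀ + R = [49]
step 0: K = P̄·Hᵀ·S⁻¹ = [-6/49; 39/49]
step 0: x' = x̄ + K·y = [97/49, -18/49]
step 0: P' = (I − K·H)·P̄ = [258/49 234/49; 234/49 390/49]
step 1: x̄ = F·x = [-18/49, 291/49]
step 1: P̄ = F·P·Fᵀ + Q = [488/49 702/49; 702/49 2469/49]
step 1: y = z − H·x̄ = [-260/49]
step 1: S = H·P̄·Hᵀ + R = [1749/49]
step 1: K = P̄·Hᵀ·S⁻¹ = [214/1749; 589/583]
step 1: x' = x̄ + K·y = [-1778/1749, 337/583]
step 1: P' = (I − K·H)·P̄ = [16484/1749 5780/583; 5780/583 8136/583]

step 0: x' = [97/49, -18/49], P' = [258/49 234/49; 234/49 390/49]
step 1: x' = [-1778/1749, 337/583], P' = [16484/1749 5780/583; 5780/583 8136/583]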